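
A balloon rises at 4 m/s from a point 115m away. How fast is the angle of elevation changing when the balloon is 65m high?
0.026361 rad/s

tan(θ) = y/115
sec²(θ) · dθ/dt = (1/115) · dy/dt
dθ/dt = cos²(θ)/115 · 4 = 115/(115² + 65²) · 4
dθ/dt = 0.026361 rad/s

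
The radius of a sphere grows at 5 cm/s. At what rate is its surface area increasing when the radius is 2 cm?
80π cm²/s

S = 4πr²
dS/dt = dS/dr · dr/dt = 8πr · 5
At r = 2: dS/dt = 80π cm²/s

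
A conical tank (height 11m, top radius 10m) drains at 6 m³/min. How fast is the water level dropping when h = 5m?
363/(1250π) ≈ 0.09244 m/min

r/h = 10/11, so r = (10/11)h
V = (1/3)πr²h = (1/3)π((10/11)h)²h = (100/363)πh³
dV/dh = (100/121)πh²
dh/dt = (dV/dt)/(dV/dh) = -6/((100/121)π·5²) = -363/(1250π) m/min
The level is dropping at 363/(1250π) ≈ 0.09244 m/min.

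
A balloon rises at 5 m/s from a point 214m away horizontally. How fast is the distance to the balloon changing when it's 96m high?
240√13753/13753 ≈ 2.047 m/s

z² = 214² + y²
z = √(214² + 96²) = 2√13753
dz/dt = y/z · dy/dt = 96/(2√13753) · 5 = 240√13753/13753 ≈ 2.047 m/s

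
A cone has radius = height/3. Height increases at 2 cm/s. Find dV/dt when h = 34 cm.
2312π/9 cm³/s

V = (1/3)π(h/3)²h = πh³/27
dV/dt = πh²/9 · 2
At h = 34: dV/dt = 2312π/9 cm³/s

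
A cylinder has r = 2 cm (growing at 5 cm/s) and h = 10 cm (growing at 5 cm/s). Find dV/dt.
220π cm³/s

V = πr²h
dV/dt = 2πrh·dr/dt + πr²·dh/dt
= 2π(2)(10)(5) + π(2)²(5)
= 220π cm³/s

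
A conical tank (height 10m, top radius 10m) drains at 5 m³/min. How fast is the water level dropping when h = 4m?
5/(16π) ≈ 0.09947 m/min

r/h = 10/10, so r = h
V = (1/3)πr²h = (1/3)π(h)²h = (1/3)πh³
dV/dh = πh²
dh/dt = (dV/dt)/(dV/dh) = -5/(π·4²) = -5/(16π) m/min
The level is dropping at 5/(16π) ≈ 0.09947 m/min.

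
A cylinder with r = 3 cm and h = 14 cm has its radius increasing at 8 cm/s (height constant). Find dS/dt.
320π cm²/s

S = 2πrh + 2πr² (lateral + bases)
dS/dt = (2πh + 4πr)·dr/dt = (2π·14 + 4π·3)·8
= 320π cm²/s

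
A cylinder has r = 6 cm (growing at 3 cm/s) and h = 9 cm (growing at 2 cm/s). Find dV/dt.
396π cm³/s

V = πr²h
dV/dt = 2πrh·dr/dt + πr²·dh/dt
= 2π(6)(9)(3) + π(6)²(2)
= 396π cm³/s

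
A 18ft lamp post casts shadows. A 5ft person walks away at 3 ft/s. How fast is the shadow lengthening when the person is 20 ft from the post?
15/13 ft/s

By similar triangles: 18/(x+s) = 5/s
Solving: s = 5x/13
ds/dt = 5/13 · dx/dt = 5/13 · 3 = 15/13 ft/s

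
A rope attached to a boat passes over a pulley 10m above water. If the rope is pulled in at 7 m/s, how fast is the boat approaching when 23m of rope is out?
161√429/429 ≈ 7.773 m/s

rope² = x² + 10²
x = √(23² - 10²) = √429
dx/dt = (rope/x) · d(rope)/dt = (23/√429) · (-7) = -161√429/429 m/s
The boat approaches at 161√429/429 ≈ 7.773 m/s.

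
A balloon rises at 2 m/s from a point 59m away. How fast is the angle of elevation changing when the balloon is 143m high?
0.004931 rad/s

tan(θ) = y/59
sec²(θ) · dθ/dt = (1/59) · dy/dt
dθ/dt = cos²(θ)/59 · 2 = 59/(59² + 143²) · 2
dθ/dt = 0.004931 rad/s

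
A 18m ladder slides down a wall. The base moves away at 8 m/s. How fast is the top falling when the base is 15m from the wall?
40√11/11 ≈ 12.06 m/s

x² + y² = 18²
2x·dx/dt + 2y·dy/dt = 0
dy/dt = -x/y · dx/dt = -15/(3√11) · 8 = -40√11/11 m/s
The top is descending at 40√11/11 ≈ 12.06 m/s.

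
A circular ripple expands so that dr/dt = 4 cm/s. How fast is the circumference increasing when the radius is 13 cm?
8π cm/s

C = 2πr
dC/dt = 2π · dr/dt = 2π · 4 = 8π cm/s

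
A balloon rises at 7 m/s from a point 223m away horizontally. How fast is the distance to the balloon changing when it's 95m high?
665√58754/58754 ≈ 2.743 m/s

z² = 223² + y²
z = √(223² + 95²) = √58754
dz/dt = y/z · dy/dt = 95/√58754 · 7 = 665√58754/58754 ≈ 2.743 m/s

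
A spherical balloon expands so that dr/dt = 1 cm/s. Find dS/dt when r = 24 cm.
192π cm²/s

S = 4πr²
dS/dt = dS/dr · dr/dt = 8πr · 1
At r = 24: dS/dt = 192π cm²/s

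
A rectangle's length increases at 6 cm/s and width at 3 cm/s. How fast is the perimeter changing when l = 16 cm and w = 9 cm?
18 cm/s

P = 2(l + w)
dP/dt = 2(dl/dt + dw/dt) = 2(6 + 3) = 18 cm/s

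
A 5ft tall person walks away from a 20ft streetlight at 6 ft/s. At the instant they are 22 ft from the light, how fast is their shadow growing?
2 ft/s

By similar triangles: 20/(x+s) = 5/s
Solving: s = 5x/15
ds/dt = 5/15 · dx/dt = 1/3 · 6 = 2 ft/s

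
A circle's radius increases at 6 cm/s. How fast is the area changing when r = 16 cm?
192π cm²/s

A = πr²
dA/dt = 2πr · dr/dt = 2π(16)(6) = 192π cm²/s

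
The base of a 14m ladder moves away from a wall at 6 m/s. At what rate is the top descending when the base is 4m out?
4√5/5 ≈ 1.789 m/s

x² + y² = 14²
2x·dx/dt + 2y·dy/dt = 0
dy/dt = -x/y · dx/dt = -4/(6√5) · 6 = -4√5/5 m/s
The top is descending at 4√5/5 ≈ 1.789 m/s.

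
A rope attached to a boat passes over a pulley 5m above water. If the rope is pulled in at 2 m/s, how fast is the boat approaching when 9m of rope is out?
9√14/14 ≈ 2.405 m/s

rope² = x² + 5²
x = √(9² - 5²) = 2√14
dx/dt = (rope/x) · d(rope)/dt = (9/(2√14)) · (-2) = -9√14/14 m/s
The boat approaches at 9√14/14 ≈ 2.405 m/s.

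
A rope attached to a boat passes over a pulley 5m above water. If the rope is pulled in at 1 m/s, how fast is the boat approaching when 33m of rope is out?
33√266/532 ≈ 1.012 m/s

rope² = x² + 5²
x = √(33² - 5²) = 2√266
dx/dt = (rope/x) · d(rope)/dt = (33/(2√266)) · (-1) = -33√266/532 m/s
The boat approaches at 33√266/532 ≈ 1.012 m/s.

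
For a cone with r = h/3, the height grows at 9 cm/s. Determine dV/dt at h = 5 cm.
25π cm³/s

V = (1/3)π(h/3)²h = πh³/27
dV/dt = πh²/9 · 9
At h = 5: dV/dt = 25π cm³/s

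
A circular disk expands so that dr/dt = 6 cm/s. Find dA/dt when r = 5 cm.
60π cm²/s

A = πr²
dA/dt = 2πr · dr/dt = 2π(5)(6) = 60π cm²/s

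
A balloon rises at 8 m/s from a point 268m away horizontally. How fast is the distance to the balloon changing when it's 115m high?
920√85049/85049 ≈ 3.155 m/s

z² = 268² + y²
z = √(268² + 115²) = √85049
dz/dt = y/z · dy/dt = 115/√85049 · 8 = 920√85049/85049 ≈ 3.155 m/s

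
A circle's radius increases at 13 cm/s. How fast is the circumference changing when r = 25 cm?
26π cm/s

C = 2πr
dC/dt = 2π · dr/dt = 2π · 13 = 26π cm/s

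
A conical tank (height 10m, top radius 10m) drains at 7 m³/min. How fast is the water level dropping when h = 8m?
7/(64π) ≈ 0.03482 m/min

r/h = 10/10, so r = h
V = (1/3)πr²h = (1/3)π(h)²h = (1/3)πh³
dV/dh = πh²
dh/dt = (dV/dt)/(dV/dh) = -7/(π·8²) = -7/(64π) m/min
The level is dropping at 7/(64π) ≈ 0.03482 m/min.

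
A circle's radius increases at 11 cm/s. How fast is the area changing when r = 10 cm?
220π cm²/s

A = πr²
dA/dt = 2πr · dr/dt = 2π(10)(11) = 220π cm²/s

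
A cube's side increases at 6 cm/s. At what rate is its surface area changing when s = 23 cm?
1656 cm²/s

A = 6s²
dA/dt = 12s · ds/dt = 12·23·6 = 1656 cm²/s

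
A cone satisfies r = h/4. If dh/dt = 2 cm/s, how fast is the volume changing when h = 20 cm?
50π cm³/s

V = (1/3)π(h/4)²h = πh³/48
dV/dt = πh²/16 · 2
At h = 20: dV/dt = 50π cm³/s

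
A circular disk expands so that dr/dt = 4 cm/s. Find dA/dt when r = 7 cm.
56π cm²/s

A = πr²
dA/dt = 2πr · dr/dt = 2π(7)(4) = 56π cm²/s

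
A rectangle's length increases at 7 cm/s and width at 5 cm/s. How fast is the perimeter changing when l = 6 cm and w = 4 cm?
24 cm/s

P = 2(l + w)
dP/dt = 2(dl/dt + dw/dt) = 2(7 + 5) = 24 cm/s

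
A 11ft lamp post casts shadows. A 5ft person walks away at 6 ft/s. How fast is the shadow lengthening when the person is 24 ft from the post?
5 ft/s

By similar triangles: 11/(x+s) = 5/s
Solving: s = 5x/6
ds/dt = 5/6 · dx/dt = 5/6 · 6 = 5 ft/s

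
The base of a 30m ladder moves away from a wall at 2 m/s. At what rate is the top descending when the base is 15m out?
2√3/3 ≈ 1.155 m/s

x² + y² = 30²
2x·dx/dt + 2y·dy/dt = 0
dy/dt = -x/y · dx/dt = -15/(15√3) · 2 = -2√3/3 m/s
The top is descending at 2√3/3 ≈ 1.155 m/s.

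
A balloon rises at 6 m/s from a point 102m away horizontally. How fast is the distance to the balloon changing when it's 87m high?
174√1997/1997 ≈ 3.894 m/s

z² = 102² + y²
z = √(102² + 87²) = 3√1997
dz/dt = y/z · dy/dt = 87/(3√1997) · 6 = 174√1997/1997 ≈ 3.894 m/s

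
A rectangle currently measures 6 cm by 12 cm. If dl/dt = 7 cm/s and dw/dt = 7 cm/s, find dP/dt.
28 cm/s

P = 2(l + w)
dP/dt = 2(dl/dt + dw/dt) = 2(7 + 7) = 28 cm/s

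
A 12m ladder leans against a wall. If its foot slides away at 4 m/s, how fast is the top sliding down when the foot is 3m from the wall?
4√15/15 ≈ 1.033 m/s

x² + y² = 12²
2x·dx/dt + 2y·dy/dt = 0
dy/dt = -x/y · dx/dt = -3/(3√15) · 4 = -4√15/15 m/s
The top is descending at 4√15/15 ≈ 1.033 m/s.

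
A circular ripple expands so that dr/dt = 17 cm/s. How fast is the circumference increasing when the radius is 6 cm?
34π cm/s

C = 2πr
dC/dt = 2π · dr/dt = 2π · 17 = 34π cm/s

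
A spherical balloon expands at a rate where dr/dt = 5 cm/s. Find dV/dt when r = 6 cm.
720π cm³/s

V = (4/3)πr³
dV/dt = dV/dr · dr/dt = 4πr² · 5
At r = 6: dV/dt = 720π cm³/s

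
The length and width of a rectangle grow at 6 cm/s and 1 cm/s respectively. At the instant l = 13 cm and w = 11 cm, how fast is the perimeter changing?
14 cm/s

P = 2(l + w)
dP/dt = 2(dl/dt + dw/dt) = 2(6 + 1) = 14 cm/s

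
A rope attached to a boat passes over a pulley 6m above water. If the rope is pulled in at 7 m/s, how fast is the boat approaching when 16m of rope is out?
56√55/55 ≈ 7.551 m/s

rope² = x² + 6²
x = √(16² - 6²) = 2√55
dx/dt = (rope/x) · d(rope)/dt = (16/(2√55)) · (-7) = -56√55/55 m/s
The boat approaches at 56√55/55 ≈ 7.551 m/s.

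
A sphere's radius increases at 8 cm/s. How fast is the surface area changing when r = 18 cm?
1152π cm²/s

S = 4πr²
dS/dt = dS/dr · dr/dt = 8πr · 8
At r = 18: dS/dt = 1152π cm²/s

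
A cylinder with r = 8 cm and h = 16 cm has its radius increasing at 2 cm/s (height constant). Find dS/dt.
128π cm²/s

S = 2πrh + 2πr² (lateral + bases)
dS/dt = (2πh + 4πr)·dr/dt = (2π·16 + 4π·8)·2
= 128π cm²/s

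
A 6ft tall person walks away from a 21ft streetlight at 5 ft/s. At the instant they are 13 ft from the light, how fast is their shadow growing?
2 ft/s

By similar triangles: 21/(x+s) = 6/s
Solving: s = 6x/15
ds/dt = 6/15 · dx/dt = 2/5 · 5 = 2 ft/s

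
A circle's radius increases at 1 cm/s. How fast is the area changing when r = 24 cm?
48π cm²/s

A = πr²
dA/dt = 2πr · dr/dt = 2π(24)(1) = 48π cm²/s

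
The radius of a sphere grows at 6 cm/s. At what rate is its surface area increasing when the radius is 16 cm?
768π cm²/s

S = 4πr²
dS/dt = dS/dr · dr/dt = 8πr · 6
At r = 16: dS/dt = 768π cm²/s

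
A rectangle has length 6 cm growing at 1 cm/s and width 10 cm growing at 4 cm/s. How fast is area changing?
34 cm²/s

A = lw
dA/dt = w·dl/dt + l·dw/dt = 10·1 + 6·4 = 34 cm²/s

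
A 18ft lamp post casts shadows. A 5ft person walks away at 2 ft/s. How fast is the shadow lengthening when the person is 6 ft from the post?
10/13 ft/s

By similar triangles: 18/(x+s) = 5/s
Solving: s = 5x/13
ds/dt = 5/13 · dx/dt = 5/13 · 2 = 10/13 ft/s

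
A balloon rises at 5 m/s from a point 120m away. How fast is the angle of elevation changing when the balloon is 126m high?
0.019818 rad/s

tan(θ) = y/120
sec²(θ) · dθ/dt = (1/120) · dy/dt
dθ/dt = cos²(θ)/120 · 5 = 120/(120² + 126²) · 5
dθ/dt = 0.019818 rad/s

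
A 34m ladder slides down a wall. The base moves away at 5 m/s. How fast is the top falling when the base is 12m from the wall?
30√253/253 ≈ 1.886 m/s

x² + y² = 34²
2x·dx/dt + 2y·dy/dt = 0
dy/dt = -x/y · dx/dt = -12/(2√253) · 5 = -30√253/253 m/s
The top is descending at 30√253/253 ≈ 1.886 m/s.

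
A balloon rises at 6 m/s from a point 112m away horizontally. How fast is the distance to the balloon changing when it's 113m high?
678√25313/25313 ≈ 4.261 m/s

z² = 112² + y²
z = √(112² + 113²) = √25313
dz/dt = y/z · dy/dt = 113/√25313 · 6 = 678√25313/25313 ≈ 4.261 m/s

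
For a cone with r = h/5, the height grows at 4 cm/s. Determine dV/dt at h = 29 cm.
3364π/25 cm³/s

V = (1/3)π(h/5)²h = πh³/75
dV/dt = πh²/25 · 4
At h = 29: dV/dt = 3364π/25 cm³/s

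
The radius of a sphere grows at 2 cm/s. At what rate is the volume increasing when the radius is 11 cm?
968π cm³/s

V = (4/3)πr³
dV/dt = dV/dr · dr/dt = 4πr² · 2
At r = 11: dV/dt = 968π cm³/s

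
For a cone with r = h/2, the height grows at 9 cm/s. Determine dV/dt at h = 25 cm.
5625π/4 cm³/s

V = (1/3)π(h/2)²h = πh³/12
dV/dt = πh²/4 · 9
At h = 25: dV/dt = 5625π/4 cm³/s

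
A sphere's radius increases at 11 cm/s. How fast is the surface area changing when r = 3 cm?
264π cm²/s

S = 4πr²
dS/dt = dS/dr · dr/dt = 8πr · 11
At r = 3: dS/dt = 264π cm²/s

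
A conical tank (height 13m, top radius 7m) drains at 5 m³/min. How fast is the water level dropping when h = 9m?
845/(3969π) ≈ 0.06777 m/min

r/h = 7/13, so r = (7/13)h
V = (1/3)πr²h = (1/3)π((7/13)h)²h = (49/507)πh³
dV/dh = (49/169)πh²
dh/dt = (dV/dt)/(dV/dh) = -5/((49/169)π·9²) = -845/(3969π) m/min
The level is dropping at 845/(3969π) ≈ 0.06777 m/min.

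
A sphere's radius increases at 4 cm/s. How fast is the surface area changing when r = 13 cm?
416π cm²/s

S = 4πr²
dS/dt = dS/dr · dr/dt = 8πr · 4
At r = 13: dS/dt = 416π cm²/s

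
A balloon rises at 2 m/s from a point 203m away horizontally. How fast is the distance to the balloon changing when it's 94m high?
188√50045/50045 ≈ 0.8404 m/s

z² = 203² + y²
z = √(203² + 94²) = √50045
dz/dt = y/z · dy/dt = 94/√50045 · 2 = 188√50045/50045 ≈ 0.8404 m/s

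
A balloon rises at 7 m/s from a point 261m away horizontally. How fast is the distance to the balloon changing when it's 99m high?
77√962/962 ≈ 2.483 m/s

z² = 261² + y²
z = √(261² + 99²) = 9√962
dz/dt = y/z · dy/dt = 99/(9√962) · 7 = 77√962/962 ≈ 2.483 m/s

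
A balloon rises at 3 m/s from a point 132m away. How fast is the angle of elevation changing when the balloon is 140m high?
0.010696 rad/s

tan(θ) = y/132
sec²(θ) · dθ/dt = (1/132) · dy/dt
dθ/dt = cos²(θ)/132 · 3 = 132/(132² + 140²) · 3
dθ/dt = 0.010696 rad/s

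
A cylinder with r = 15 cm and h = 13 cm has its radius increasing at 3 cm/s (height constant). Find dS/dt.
258π cm²/s

S = 2πrh + 2πr² (lateral + bases)
dS/dt = (2πh + 4πr)·dr/dt = (2π·13 + 4π·15)·3
= 258π cm²/s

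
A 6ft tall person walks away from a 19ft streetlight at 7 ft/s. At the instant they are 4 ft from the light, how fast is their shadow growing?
42/13 ft/s

By similar triangles: 19/(x+s) = 6/s
Solving: s = 6x/13
ds/dt = 6/13 · dx/dt = 6/13 · 7 = 42/13 ft/s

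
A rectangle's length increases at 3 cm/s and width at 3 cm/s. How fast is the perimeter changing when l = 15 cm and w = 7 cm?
12 cm/s

P = 2(l + w)
dP/dt = 2(dl/dt + dw/dt) = 2(3 + 3) = 12 cm/s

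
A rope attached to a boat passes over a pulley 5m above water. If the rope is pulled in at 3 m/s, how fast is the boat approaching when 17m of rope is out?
17√66/44 ≈ 3.139 m/s

rope² = x² + 5²
x = √(17² - 5²) = 2√66
dx/dt = (rope/x) · d(rope)/dt = (17/(2√66)) · (-3) = -17√66/44 m/s
The boat approaches at 17√66/44 ≈ 3.139 m/s.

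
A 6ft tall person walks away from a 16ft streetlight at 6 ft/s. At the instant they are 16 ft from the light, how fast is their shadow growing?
18/5 ft/s

By similar triangles: 16/(x+s) = 6/s
Solving: s = 6x/10
ds/dt = 6/10 · dx/dt = 3/5 · 6 = 18/5 ft/s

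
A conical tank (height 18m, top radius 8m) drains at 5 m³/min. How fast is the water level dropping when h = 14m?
405/(3136π) ≈ 0.04111 m/min

r/h = 8/18, so r = (4/9)h
V = (1/3)πr²h = (1/3)π((4/9)h)²h = (16/243)πh³
dV/dh = (16/81)πh²
dh/dt = (dV/dt)/(dV/dh) = -5/((16/81)π·14²) = -405/(3136π) m/min
The level is dropping at 405/(3136π) ≈ 0.04111 m/min.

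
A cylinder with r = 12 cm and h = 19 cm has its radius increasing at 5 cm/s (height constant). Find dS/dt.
430π cm²/s

S = 2πrh + 2πr² (lateral + bases)
dS/dt = (2πh + 4πr)·dr/dt = (2π·19 + 4π·12)·5
= 430π cm²/s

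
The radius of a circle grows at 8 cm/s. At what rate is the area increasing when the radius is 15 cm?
240π cm²/s

A = πr²
dA/dt = 2πr · dr/dt = 2π(15)(8) = 240π cm²/s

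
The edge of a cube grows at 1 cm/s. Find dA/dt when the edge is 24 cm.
288 cm²/s

A = 6s²
dA/dt = 12s · ds/dt = 12·24·1 = 288 cm²/s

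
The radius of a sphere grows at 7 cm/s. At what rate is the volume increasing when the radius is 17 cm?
8092π cm³/s

V = (4/3)πr³
dV/dt = dV/dr · dr/dt = 4πr² · 7
At r = 17: dV/dt = 8092π cm³/s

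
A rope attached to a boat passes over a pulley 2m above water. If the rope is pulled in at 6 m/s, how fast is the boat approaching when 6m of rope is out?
9√2/2 ≈ 6.364 m/s

rope² = x² + 2²
x = √(6² - 2²) = 4√2
dx/dt = (rope/x) · d(rope)/dt = (6/(4√2)) · (-6) = -9√2/2 m/s
The boat approaches at 9√2/2 ≈ 6.364 m/s.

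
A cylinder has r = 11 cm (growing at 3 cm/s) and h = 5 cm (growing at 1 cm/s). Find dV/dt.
451π cm³/s

V = πr²h
dV/dt = 2πrh·dr/dt + πr²·dh/dt
= 2π(11)(5)(3) + π(11)²(1)
= 451π cm³/s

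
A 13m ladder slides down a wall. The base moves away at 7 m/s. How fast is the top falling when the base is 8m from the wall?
8√105/15 ≈ 5.465 m/s

x² + y² = 13²
2x·dx/dt + 2y·dy/dt = 0
dy/dt = -x/y · dx/dt = -8/√105 · 7 = -8√105/15 m/s
The top is descending at 8√105/15 ≈ 5.465 m/s.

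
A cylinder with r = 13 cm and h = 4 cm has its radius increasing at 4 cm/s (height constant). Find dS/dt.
240π cm²/s

S = 2πrh + 2πr² (lateral + bases)
dS/dt = (2πh + 4πr)·dr/dt = (2π·4 + 4π·13)·4
= 240π cm²/s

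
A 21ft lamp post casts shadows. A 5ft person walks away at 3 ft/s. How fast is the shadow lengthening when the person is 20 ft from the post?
15/16 ft/s

By similar triangles: 21/(x+s) = 5/s
Solving: s = 5x/16
ds/dt = 5/16 · dx/dt = 5/16 · 3 = 15/16 ft/s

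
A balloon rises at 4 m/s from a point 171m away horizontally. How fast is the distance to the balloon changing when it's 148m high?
592√51145/51145 ≈ 2.618 m/s

z² = 171² + y²
z = √(171² + 148²) = √51145
dz/dt = y/z · dy/dt = 148/√51145 · 4 = 592√51145/51145 ≈ 2.618 m/s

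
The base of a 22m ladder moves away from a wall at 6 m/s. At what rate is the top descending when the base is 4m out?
4√13/13 ≈ 1.109 m/s

x² + y² = 22²
2x·dx/dt + 2y·dy/dt = 0
dy/dt = -x/y · dx/dt = -4/(6√13) · 6 = -4√13/13 m/s
The top is descending at 4√13/13 ≈ 1.109 m/s.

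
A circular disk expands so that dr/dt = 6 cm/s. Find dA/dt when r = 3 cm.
36π cm²/s

A = πr²
dA/dt = 2πr · dr/dt = 2π(3)(6) = 36π cm²/s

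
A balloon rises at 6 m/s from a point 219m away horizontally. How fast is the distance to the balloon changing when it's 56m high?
336√51097/51097 ≈ 1.486 m/s

z² = 219² + y²
z = √(219² + 56²) = √51097
dz/dt = y/z · dy/dt = 56/√51097 · 6 = 336√51097/51097 ≈ 1.486 m/s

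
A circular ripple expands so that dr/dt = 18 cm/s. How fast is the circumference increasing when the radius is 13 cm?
36π cm/s

C = 2πr
dC/dt = 2π · dr/dt = 2π · 18 = 36π cm/s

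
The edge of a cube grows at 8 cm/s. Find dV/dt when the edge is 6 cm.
864 cm³/s

V = s³
dV/dt = 3s² · ds/dt = 3·6²·8 = 864 cm³/s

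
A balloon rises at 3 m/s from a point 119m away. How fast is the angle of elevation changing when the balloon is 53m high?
0.021037 rad/s

tan(θ) = y/119
sec²(θ) · dθ/dt = (1/119) · dy/dt
dθ/dt = cos²(θ)/119 · 3 = 119/(119² + 53²) · 3
dθ/dt = 0.021037 rad/s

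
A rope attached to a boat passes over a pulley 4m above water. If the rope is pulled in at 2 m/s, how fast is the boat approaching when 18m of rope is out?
18√77/77 ≈ 2.051 m/s

rope² = x² + 4²
x = √(18² - 4²) = 2√77
dx/dt = (rope/x) · d(rope)/dt = (18/(2√77)) · (-2) = -18√77/77 m/s
The boat approaches at 18√77/77 ≈ 2.051 m/s.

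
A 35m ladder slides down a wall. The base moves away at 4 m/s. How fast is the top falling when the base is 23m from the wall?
23√174/87 ≈ 3.487 m/s

x² + y² = 35²
2x·dx/dt + 2y·dy/dt = 0
dy/dt = -x/y · dx/dt = -23/(2√174) · 4 = -23√174/87 m/s
The top is descending at 23√174/87 ≈ 3.487 m/s.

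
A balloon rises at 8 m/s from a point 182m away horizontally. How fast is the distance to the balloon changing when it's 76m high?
304√389/1945 ≈ 3.083 m/s

z² = 182² + y²
z = √(182² + 76²) = 10√389
dz/dt = y/z · dy/dt = 76/(10√389) · 8 = 304√389/1945 ≈ 3.083 m/s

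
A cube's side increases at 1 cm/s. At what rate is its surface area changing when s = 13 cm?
156 cm²/s

A = 6s²
dA/dt = 12s · ds/dt = 12·13·1 = 156 cm²/s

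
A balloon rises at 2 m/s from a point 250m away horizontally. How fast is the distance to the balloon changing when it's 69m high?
138√67261/67261 ≈ 0.5321 m/s

z² = 250² + y²
z = √(250² + 69²) = √67261
dz/dt = y/z · dy/dt = 69/√67261 · 2 = 138√67261/67261 ≈ 0.5321 m/s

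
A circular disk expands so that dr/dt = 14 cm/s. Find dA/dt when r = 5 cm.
140π cm²/s

A = πr²
dA/dt = 2πr · dr/dt = 2π(5)(14) = 140π cm²/s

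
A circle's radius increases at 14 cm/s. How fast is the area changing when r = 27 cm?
756π cm²/s

A = πr²
dA/dt = 2πr · dr/dt = 2π(27)(14) = 756π cm²/s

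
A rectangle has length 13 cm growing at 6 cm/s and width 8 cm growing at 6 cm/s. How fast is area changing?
126 cm²/s

A = lw
dA/dt = w·dl/dt + l·dw/dt = 8·6 + 13·6 = 126 cm²/s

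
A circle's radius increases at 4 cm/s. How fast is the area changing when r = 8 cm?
64π cm²/s

A = πr²
dA/dt = 2πr · dr/dt = 2π(8)(4) = 64π cm²/s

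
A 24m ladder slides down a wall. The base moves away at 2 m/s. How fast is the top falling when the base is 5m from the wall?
10√551/551 ≈ 0.426 m/s

x² + y² = 24²
2x·dx/dt + 2y·dy/dt = 0
dy/dt = -x/y · dx/dt = -5/√551 · 2 = -10√551/551 m/s
The top is descending at 10√551/551 ≈ 0.426 m/s.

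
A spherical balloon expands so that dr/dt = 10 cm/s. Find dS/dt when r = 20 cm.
1600π cm²/s

S = 4πr²
dS/dt = dS/dr · dr/dt = 8πr · 10
At r = 20: dS/dt = 1600π cm²/s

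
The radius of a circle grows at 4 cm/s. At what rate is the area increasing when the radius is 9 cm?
72π cm²/s

A = πr²
dA/dt = 2πr · dr/dt = 2π(9)(4) = 72π cm²/s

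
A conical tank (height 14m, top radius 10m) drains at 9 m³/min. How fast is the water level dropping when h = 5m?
441/(625π) ≈ 0.2246 m/min

r/h = 10/14, so r = (5/7)h
V = (1/3)πr²h = (1/3)π((5/7)h)²h = (25/147)πh³
dV/dh = (25/49)πh²
dh/dt = (dV/dt)/(dV/dh) = -9/((25/49)π·5²) = -441/(625π) m/min
The level is dropping at 441/(625π) ≈ 0.2246 m/min.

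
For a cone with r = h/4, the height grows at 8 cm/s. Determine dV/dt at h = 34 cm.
578π cm³/s

V = (1/3)π(h/4)²h = πh³/48
dV/dt = πh²/16 · 8
At h = 34: dV/dt = 578π cm³/s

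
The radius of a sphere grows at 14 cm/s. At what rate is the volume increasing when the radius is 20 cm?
22400π cm³/s

V = (4/3)πr³
dV/dt = dV/dr · dr/dt = 4πr² · 14
At r = 20: dV/dt = 22400π cm³/s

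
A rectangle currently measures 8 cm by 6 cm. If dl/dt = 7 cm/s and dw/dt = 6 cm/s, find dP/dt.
26 cm/s

P = 2(l + w)
dP/dt = 2(dl/dt + dw/dt) = 2(7 + 6) = 26 cm/s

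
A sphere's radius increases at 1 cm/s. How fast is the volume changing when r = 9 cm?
324π cm³/s

V = (4/3)πr³
dV/dt = dV/dr · dr/dt = 4πr² · 1
At r = 9: dV/dt = 324π cm³/s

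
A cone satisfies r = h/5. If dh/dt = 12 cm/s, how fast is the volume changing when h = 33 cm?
13068π/25 cm³/s

V = (1/3)π(h/5)²h = πh³/75
dV/dt = πh²/25 · 12
At h = 33: dV/dt = 13068π/25 cm³/s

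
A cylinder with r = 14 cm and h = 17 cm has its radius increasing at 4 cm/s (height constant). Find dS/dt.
360π cm²/s

S = 2πrh + 2πr² (lateral + bases)
dS/dt = (2πh + 4πr)·dr/dt = (2π·17 + 4π·14)·4
= 360π cm²/s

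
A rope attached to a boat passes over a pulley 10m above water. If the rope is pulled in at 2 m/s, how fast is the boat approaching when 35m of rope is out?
14√5/15 ≈ 2.087 m/s

rope² = x² + 10²
x = √(35² - 10²) = 15√5
dx/dt = (rope/x) · d(rope)/dt = (35/(15√5)) · (-2) = -14√5/15 m/s
The boat approaches at 14√5/15 ≈ 2.087 m/s.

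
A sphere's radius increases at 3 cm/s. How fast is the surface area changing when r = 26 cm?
624π cm²/s

S = 4πr²
dS/dt = dS/dr · dr/dt = 8πr · 3
At r = 26: dS/dt = 624π cm²/s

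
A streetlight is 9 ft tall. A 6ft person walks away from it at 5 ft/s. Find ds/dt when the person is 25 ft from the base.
10 ft/s

By similar triangles: 9/(x+s) = 6/s
Solving: s = 6x/3
ds/dt = 6/3 · dx/dt = 2 · 5 = 10 ft/s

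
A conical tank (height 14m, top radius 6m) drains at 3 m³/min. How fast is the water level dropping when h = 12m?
49/(432π) ≈ 0.0361 m/min

r/h = 6/14, so r = (3/7)h
V = (1/3)πr²h = (1/3)π((3/7)h)²h = (3/49)πh³
dV/dh = (9/49)πh²
dh/dt = (dV/dt)/(dV/dh) = -3/((9/49)π·12²) = -49/(432π) m/min
The level is dropping at 49/(432π) ≈ 0.0361 m/min.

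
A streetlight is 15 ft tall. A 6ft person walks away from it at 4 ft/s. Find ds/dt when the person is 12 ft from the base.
8/3 ft/s

By similar triangles: 15/(x+s) = 6/s
Solving: s = 6x/9
ds/dt = 6/9 · dx/dt = 2/3 · 4 = 8/3 ft/s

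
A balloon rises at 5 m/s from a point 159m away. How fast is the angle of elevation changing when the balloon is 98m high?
0.022789 rad/s

tan(θ) = y/159
sec²(θ) · dθ/dt = (1/159) · dy/dt
dθ/dt = cos²(θ)/159 · 5 = 159/(159² + 98²) · 5
dθ/dt = 0.022789 rad/s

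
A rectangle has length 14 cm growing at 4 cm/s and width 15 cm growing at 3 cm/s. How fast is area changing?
102 cm²/s

A = lw
dA/dt = w·dl/dt + l·dw/dt = 15·4 + 14·3 = 102 cm²/s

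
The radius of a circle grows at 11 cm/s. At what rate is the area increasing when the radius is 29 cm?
638π cm²/s

A = πr²
dA/dt = 2πr · dr/dt = 2π(29)(11) = 638π cm²/s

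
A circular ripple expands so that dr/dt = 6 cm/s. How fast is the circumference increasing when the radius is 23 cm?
12π cm/s

C = 2πr
dC/dt = 2π · dr/dt = 2π · 6 = 12π cm/s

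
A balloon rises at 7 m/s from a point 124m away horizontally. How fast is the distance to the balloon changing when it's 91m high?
637√23657/23657 ≈ 4.142 m/s

z² = 124² + y²
z = √(124² + 91²) = √23657
dz/dt = y/z · dy/dt = 91/√23657 · 7 = 637√23657/23657 ≈ 4.142 m/s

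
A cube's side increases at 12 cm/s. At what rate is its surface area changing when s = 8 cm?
1152 cm²/s

A = 6s²
dA/dt = 12s · ds/dt = 12·8·12 = 1152 cm²/s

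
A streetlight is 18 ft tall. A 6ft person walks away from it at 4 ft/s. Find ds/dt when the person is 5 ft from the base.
2 ft/s

By similar triangles: 18/(x+s) = 6/s
Solving: s = 6x/12
ds/dt = 6/12 · dx/dt = 1/2 · 4 = 2 ft/s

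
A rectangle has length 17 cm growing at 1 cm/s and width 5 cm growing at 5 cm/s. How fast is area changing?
90 cm²/s

A = lw
dA/dt = w·dl/dt + l·dw/dt = 5·1 + 17·5 = 90 cm²/s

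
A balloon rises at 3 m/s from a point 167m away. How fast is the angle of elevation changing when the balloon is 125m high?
0.011514 rad/s

tan(θ) = y/167
sec²(θ) · dθ/dt = (1/167) · dy/dt
dθ/dt = cos²(θ)/167 · 3 = 167/(167² + 125²) · 3
dθ/dt = 0.011514 rad/s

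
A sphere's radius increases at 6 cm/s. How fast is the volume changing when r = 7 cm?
1176π cm³/s

V = (4/3)πr³
dV/dt = dV/dr · dr/dt = 4πr² · 6
At r = 7: dV/dt = 1176π cm³/s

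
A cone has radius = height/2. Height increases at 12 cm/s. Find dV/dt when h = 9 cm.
243π cm³/s

V = (1/3)π(h/2)²h = πh³/12
dV/dt = πh²/4 · 12
At h = 9: dV/dt = 243π cm³/s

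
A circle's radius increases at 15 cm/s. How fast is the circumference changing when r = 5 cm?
30π cm/s

C = 2πr
dC/dt = 2π · dr/dt = 2π · 15 = 30π cm/s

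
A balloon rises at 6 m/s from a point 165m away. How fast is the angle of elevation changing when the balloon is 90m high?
0.028025 rad/s

tan(θ) = y/165
sec²(θ) · dθ/dt = (1/165) · dy/dt
dθ/dt = cos²(θ)/165 · 6 = 165/(165² + 90²) · 6
dθ/dt = 0.028025 rad/s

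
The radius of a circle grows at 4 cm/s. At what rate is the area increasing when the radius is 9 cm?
72π cm²/s

A = πr²
dA/dt = 2πr · dr/dt = 2π(9)(4) = 72π cm²/s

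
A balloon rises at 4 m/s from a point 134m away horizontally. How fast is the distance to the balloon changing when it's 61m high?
244√21677/21677 ≈ 1.657 m/s

z² = 134² + y²
z = √(134² + 61²) = √21677
dz/dt = y/z · dy/dt = 61/√21677 · 4 = 244√21677/21677 ≈ 1.657 m/s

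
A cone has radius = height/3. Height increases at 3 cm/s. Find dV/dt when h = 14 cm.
196π/3 cm³/s

V = (1/3)π(h/3)²h = πh³/27
dV/dt = πh²/9 · 3
At h = 14: dV/dt = 196π/3 cm³/s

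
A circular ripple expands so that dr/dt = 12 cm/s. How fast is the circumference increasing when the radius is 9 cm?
24π cm/s

C = 2πr
dC/dt = 2π · dr/dt = 2π · 12 = 24π cm/s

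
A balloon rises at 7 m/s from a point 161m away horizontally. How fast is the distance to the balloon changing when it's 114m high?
798√38917/38917 ≈ 4.045 m/s

z² = 161² + y²
z = √(161² + 114²) = √38917
dz/dt = y/z · dy/dt = 114/√38917 · 7 = 798√38917/38917 ≈ 4.045 m/s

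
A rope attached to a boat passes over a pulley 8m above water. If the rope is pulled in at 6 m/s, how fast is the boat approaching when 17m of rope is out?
34/5 = 6.8 m/s

rope² = x² + 8²
x = √(17² - 8²) = 15
dx/dt = (rope/x) · d(rope)/dt = (17/15) · (-6) = -34/5 m/s
The boat approaches at 34/5 = 6.8 m/s.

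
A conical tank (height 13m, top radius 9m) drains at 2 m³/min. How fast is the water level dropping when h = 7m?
338/(3969π) ≈ 0.02711 m/min

r/h = 9/13, so r = (9/13)h
V = (1/3)πr²h = (1/3)π((9/13)h)²h = (27/169)πh³
dV/dh = (81/169)πh²
dh/dt = (dV/dt)/(dV/dh) = -2/((81/169)π·7²) = -338/(3969π) m/min
The level is dropping at 338/(3969π) ≈ 0.02711 m/min.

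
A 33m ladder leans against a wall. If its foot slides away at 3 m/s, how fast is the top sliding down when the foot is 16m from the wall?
48√17/119 ≈ 1.663 m/s

x² + y² = 33²
2x·dx/dt + 2y·dy/dt = 0
dy/dt = -x/y · dx/dt = -16/(7√17) · 3 = -48√17/119 m/s
The top is descending at 48√17/119 ≈ 1.663 m/s.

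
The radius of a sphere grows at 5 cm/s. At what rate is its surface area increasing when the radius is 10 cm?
400π cm²/s

S = 4πr²
dS/dt = dS/dr · dr/dt = 8πr · 5
At r = 10: dS/dt = 400π cm²/s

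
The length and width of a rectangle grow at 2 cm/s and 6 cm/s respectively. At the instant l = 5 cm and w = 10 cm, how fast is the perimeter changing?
16 cm/s

P = 2(l + w)
dP/dt = 2(dl/dt + dw/dt) = 2(2 + 6) = 16 cm/s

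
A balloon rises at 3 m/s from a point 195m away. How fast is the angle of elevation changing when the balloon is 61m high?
0.014013 rad/s

tan(θ) = y/195
sec²(θ) · dθ/dt = (1/195) · dy/dt
dθ/dt = cos²(θ)/195 · 3 = 195/(195² + 61²) · 3
dθ/dt = 0.014013 rad/s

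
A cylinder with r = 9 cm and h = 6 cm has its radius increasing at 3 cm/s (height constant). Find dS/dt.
144π cm²/s

S = 2πrh + 2πr² (lateral + bases)
dS/dt = (2πh + 4πr)·dr/dt = (2π·6 + 4π·9)·3
= 144π cm²/s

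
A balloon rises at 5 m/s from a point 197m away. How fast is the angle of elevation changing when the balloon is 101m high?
0.020098 rad/s

tan(θ) = y/197
sec²(θ) · dθ/dt = (1/197) · dy/dt
dθ/dt = cos²(θ)/197 · 5 = 197/(197² + 101²) · 5
dθ/dt = 0.020098 rad/s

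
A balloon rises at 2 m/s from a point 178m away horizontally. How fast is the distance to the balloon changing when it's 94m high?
47√10130/5065 ≈ 0.9339 m/s

z² = 178² + y²
z = √(178² + 94²) = 2√10130
dz/dt = y/z · dy/dt = 94/(2√10130) · 2 = 47√10130/5065 ≈ 0.9339 m/s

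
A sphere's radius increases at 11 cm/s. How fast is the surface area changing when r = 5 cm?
440π cm²/s

S = 4πr²
dS/dt = dS/dr · dr/dt = 8πr · 11
At r = 5: dS/dt = 440π cm²/s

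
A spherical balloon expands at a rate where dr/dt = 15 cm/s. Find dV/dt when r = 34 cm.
69360π cm³/s

V = (4/3)πr³
dV/dt = dV/dr · dr/dt = 4πr² · 15
At r = 34: dV/dt = 69360π cm³/s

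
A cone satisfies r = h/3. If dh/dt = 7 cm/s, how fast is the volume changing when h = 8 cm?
448π/9 cm³/s

V = (1/3)π(h/3)²h = πh³/27
dV/dt = πh²/9 · 7
At h = 8: dV/dt = 448π/9 cm³/s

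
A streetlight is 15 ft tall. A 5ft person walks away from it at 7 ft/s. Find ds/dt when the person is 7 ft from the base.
7/2 ft/s

By similar triangles: 15/(x+s) = 5/s
Solving: s = 5x/10
ds/dt = 5/10 · dx/dt = 1/2 · 7 = 7/2 ft/s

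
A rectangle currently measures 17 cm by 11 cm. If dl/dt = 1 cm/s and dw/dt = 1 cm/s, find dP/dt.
4 cm/s

P = 2(l + w)
dP/dt = 2(dl/dt + dw/dt) = 2(1 + 1) = 4 cm/s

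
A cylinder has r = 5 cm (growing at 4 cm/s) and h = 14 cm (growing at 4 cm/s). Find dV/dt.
660π cm³/s

V = πr²h
dV/dt = 2πrh·dr/dt + πr²·dh/dt
= 2π(5)(14)(4) + π(5)²(4)
= 660π cm³/s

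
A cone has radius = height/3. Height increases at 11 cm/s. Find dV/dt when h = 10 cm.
1100π/9 cm³/s

V = (1/3)π(h/3)²h = πh³/27
dV/dt = πh²/9 · 11
At h = 10: dV/dt = 1100π/9 cm³/s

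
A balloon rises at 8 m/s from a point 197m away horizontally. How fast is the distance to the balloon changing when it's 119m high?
476√52970/26485 ≈ 4.136 m/s

z² = 197² + y²
z = √(197² + 119²) = √52970
dz/dt = y/z · dy/dt = 119/√52970 · 8 = 476√52970/26485 ≈ 4.136 m/s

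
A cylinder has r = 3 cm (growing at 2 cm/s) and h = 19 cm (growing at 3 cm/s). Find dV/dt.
255π cm³/s

V = πr²h
dV/dt = 2πrh·dr/dt + πr²·dh/dt
= 2π(3)(19)(2) + π(3)²(3)
= 255π cm³/s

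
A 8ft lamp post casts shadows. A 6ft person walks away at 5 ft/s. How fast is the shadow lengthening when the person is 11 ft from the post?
15 ft/s

By similar triangles: 8/(x+s) = 6/s
Solving: s = 6x/2
ds/dt = 6/2 · dx/dt = 3 · 5 = 15 ft/s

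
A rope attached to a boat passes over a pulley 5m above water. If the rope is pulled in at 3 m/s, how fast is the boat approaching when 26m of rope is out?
26√651/217 ≈ 3.057 m/s

rope² = x² + 5²
x = √(26² - 5²) = √651
dx/dt = (rope/x) · d(rope)/dt = (26/√651) · (-3) = -26√651/217 m/s
The boat approaches at 26√651/217 ≈ 3.057 m/s.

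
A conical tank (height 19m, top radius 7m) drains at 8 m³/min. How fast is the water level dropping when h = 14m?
722/(2401π) ≈ 0.09572 m/min

r/h = 7/19, so r = (7/19)h
V = (1/3)πr²h = (1/3)π((7/19)h)²h = (49/1083)πh³
dV/dh = (49/361)πh²
dh/dt = (dV/dt)/(dV/dh) = -8/((49/361)π·14²) = -722/(2401π) m/min
The level is dropping at 722/(2401π) ≈ 0.09572 m/min.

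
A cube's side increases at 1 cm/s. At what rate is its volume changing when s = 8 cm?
192 cm³/s

V = s³
dV/dt = 3s² · ds/dt = 3·8²·1 = 192 cm³/s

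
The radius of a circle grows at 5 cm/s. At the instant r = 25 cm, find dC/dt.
10π cm/s

C = 2πr
dC/dt = 2π · dr/dt = 2π · 5 = 10π cm/s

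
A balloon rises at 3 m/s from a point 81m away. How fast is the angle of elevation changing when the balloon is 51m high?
0.026523 rad/s

tan(θ) = y/81
sec²(θ) · dθ/dt = (1/81) · dy/dt
dθ/dt = cos²(θ)/81 · 3 = 81/(81² + 51²) · 3
dθ/dt = 0.026523 rad/s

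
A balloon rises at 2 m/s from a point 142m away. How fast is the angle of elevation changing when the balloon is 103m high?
0.009229 rad/s

tan(θ) = y/142
sec²(θ) · dθ/dt = (1/142) · dy/dt
dθ/dt = cos²(θ)/142 · 2 = 142/(142² + 103²) · 2
dθ/dt = 0.009229 rad/s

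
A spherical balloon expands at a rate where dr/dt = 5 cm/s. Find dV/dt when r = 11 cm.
2420π cm³/s

V = (4/3)πr³
dV/dt = dV/dr · dr/dt = 4πr² · 5
At r = 11: dV/dt = 2420π cm³/s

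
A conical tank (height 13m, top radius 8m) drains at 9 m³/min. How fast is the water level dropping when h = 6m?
169/(256π) ≈ 0.2101 m/min

r/h = 8/13, so r = (8/13)h
V = (1/3)πr²h = (1/3)π((8/13)h)²h = (64/507)πh³
dV/dh = (64/169)πh²
dh/dt = (dV/dt)/(dV/dh) = -9/((64/169)π·6²) = -169/(256π) m/min
The level is dropping at 169/(256π) ≈ 0.2101 m/min.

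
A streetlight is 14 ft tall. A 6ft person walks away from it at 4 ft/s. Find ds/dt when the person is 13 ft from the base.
3 ft/s

By similar triangles: 14/(x+s) = 6/s
Solving: s = 6x/8
ds/dt = 6/8 · dx/dt = 3/4 · 4 = 3 ft/s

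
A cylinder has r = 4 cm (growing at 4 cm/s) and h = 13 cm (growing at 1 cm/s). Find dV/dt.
432π cm³/s

V = πr²h
dV/dt = 2πrh·dr/dt + πr²·dh/dt
= 2π(4)(13)(4) + π(4)²(1)
= 432π cm³/s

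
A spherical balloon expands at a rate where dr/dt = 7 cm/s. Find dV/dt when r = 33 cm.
30492π cm³/s

V = (4/3)πr³
dV/dt = dV/dr · dr/dt = 4πr² · 7
At r = 33: dV/dt = 30492π cm³/s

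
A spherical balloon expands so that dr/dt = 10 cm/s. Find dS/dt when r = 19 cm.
1520π cm²/s

S = 4πr²
dS/dt = dS/dr · dr/dt = 8πr · 10
At r = 19: dS/dt = 1520π cm²/s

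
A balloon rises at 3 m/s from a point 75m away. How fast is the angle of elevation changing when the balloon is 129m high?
0.010105 rad/s

tan(θ) = y/75
sec²(θ) · dθ/dt = (1/75) · dy/dt
dθ/dt = cos²(θ)/75 · 3 = 75/(75² + 129²) · 3
dθ/dt = 0.010105 rad/s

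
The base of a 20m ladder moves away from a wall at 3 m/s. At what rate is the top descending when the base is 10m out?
√3 ≈ 1.732 m/s

x² + y² = 20²
2x·dx/dt + 2y·dy/dt = 0
dy/dt = -x/y · dx/dt = -10/(10√3) · 3 = -√3 m/s
The top is descending at √3 ≈ 1.732 m/s.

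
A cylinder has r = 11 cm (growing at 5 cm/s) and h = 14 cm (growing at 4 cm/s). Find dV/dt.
2024π cm³/s

V = πr²h
dV/dt = 2πrh·dr/dt + πr²·dh/dt
= 2π(11)(14)(5) + π(11)²(4)
= 2024π cm³/s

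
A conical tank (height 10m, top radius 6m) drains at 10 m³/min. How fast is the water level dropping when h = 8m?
125/(288π) ≈ 0.1382 m/min

r/h = 6/10, so r = (3/5)h
V = (1/3)πr²h = (1/3)π((3/5)h)²h = (3/25)πh³
dV/dh = (9/25)πh²
dh/dt = (dV/dt)/(dV/dh) = -10/((9/25)π·8²) = -125/(288π) m/min
The level is dropping at 125/(288π) ≈ 0.1382 m/min.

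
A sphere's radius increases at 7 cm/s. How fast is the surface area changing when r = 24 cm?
1344π cm²/s

S = 4πr²
dS/dt = dS/dr · dr/dt = 8πr · 7
At r = 24: dS/dt = 1344π cm²/s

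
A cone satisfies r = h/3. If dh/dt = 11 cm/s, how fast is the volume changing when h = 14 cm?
2156π/9 cm³/s

V = (1/3)π(h/3)²h = πh³/27
dV/dt = πh²/9 · 11
At h = 14: dV/dt = 2156π/9 cm³/s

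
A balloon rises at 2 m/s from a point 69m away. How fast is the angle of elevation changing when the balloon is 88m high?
0.011036 rad/s

tan(θ) = y/69
sec²(θ) · dθ/dt = (1/69) · dy/dt
dθ/dt = cos²(θ)/69 · 2 = 69/(69² + 88²) · 2
dθ/dt = 0.011036 rad/s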